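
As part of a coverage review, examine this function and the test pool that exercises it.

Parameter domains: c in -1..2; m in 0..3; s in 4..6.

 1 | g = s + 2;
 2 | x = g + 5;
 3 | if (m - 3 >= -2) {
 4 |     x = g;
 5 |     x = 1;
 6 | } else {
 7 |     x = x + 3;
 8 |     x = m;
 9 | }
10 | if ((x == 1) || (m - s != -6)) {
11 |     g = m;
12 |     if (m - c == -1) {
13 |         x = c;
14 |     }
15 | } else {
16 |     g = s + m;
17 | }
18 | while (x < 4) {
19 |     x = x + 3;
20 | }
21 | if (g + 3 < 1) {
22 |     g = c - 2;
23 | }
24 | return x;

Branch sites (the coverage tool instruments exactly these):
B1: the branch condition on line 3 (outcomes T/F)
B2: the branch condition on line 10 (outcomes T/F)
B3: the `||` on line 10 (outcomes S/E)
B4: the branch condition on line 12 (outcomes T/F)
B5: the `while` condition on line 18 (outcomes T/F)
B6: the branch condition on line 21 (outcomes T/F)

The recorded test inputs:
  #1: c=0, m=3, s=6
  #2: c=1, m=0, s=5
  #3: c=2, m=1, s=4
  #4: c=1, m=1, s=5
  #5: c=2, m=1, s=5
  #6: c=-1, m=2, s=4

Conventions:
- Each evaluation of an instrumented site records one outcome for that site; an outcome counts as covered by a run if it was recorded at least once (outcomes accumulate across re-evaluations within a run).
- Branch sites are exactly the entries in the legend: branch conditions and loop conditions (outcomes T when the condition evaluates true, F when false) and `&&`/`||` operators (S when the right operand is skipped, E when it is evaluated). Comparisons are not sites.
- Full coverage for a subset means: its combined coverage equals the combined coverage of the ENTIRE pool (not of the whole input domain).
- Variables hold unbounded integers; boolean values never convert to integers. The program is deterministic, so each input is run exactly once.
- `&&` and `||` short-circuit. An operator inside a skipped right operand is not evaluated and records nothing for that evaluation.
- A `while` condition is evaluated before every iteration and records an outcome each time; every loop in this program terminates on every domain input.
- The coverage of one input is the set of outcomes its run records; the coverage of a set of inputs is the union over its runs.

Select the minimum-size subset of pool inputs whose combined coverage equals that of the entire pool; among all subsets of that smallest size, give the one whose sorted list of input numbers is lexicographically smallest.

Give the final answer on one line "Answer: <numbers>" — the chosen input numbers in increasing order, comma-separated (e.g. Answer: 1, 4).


run #1 (c=0, m=3, s=6) runs B1->T, B3->S, B2->T, B4->F, B5->T, B5->F, B6->F; records B1=T, B2=T, B3=S, B4=F, B5=T, B5=F, B6=F
run #2 (c=1, m=0, s=5) runs B1->F, B3->E, B2->T, B4->T, B5->T, B5->F, B6->F; records B1=F, B2=T, B3=E, B4=T, B5=T, B5=F, B6=F
run #3 (c=2, m=1, s=4) runs B1->T, B3->S, B2->T, B4->T, B5->T, B5->F, B6->F; records B1=T, B2=T, B3=S, B4=T, B5=T, B5=F, B6=F
run #4 (c=1, m=1, s=5) runs B1->T, B3->S, B2->T, B4->F, B5->T, B5->F, B6->F; records B1=T, B2=T, B3=S, B4=F, B5=T, B5=F, B6=F
run #5 (c=2, m=1, s=5) runs B1->T, B3->S, B2->T, B4->T, B5->T, B5->F, B6->F; records B1=T, B2=T, B3=S, B4=T, B5=T, B5=F, B6=F
run #6 (c=-1, m=2, s=4) runs B1->T, B3->S, B2->T, B4->F, B5->T, B5->F, B6->F; records B1=T, B2=T, B3=S, B4=F, B5=T, B5=F, B6=F
union over all inputs: B1=T, B1=F, B2=T, B3=S, B3=E, B4=T, B4=F, B5=T, B5=F, B6=F (10 outcomes)
no size-1 subset reaches all 10 outcomes (best union: 7/10)
at size 2, {1, 2} reaches all 10 outcomes; every lexicographically earlier size-2 subset fails
Answer: 1, 2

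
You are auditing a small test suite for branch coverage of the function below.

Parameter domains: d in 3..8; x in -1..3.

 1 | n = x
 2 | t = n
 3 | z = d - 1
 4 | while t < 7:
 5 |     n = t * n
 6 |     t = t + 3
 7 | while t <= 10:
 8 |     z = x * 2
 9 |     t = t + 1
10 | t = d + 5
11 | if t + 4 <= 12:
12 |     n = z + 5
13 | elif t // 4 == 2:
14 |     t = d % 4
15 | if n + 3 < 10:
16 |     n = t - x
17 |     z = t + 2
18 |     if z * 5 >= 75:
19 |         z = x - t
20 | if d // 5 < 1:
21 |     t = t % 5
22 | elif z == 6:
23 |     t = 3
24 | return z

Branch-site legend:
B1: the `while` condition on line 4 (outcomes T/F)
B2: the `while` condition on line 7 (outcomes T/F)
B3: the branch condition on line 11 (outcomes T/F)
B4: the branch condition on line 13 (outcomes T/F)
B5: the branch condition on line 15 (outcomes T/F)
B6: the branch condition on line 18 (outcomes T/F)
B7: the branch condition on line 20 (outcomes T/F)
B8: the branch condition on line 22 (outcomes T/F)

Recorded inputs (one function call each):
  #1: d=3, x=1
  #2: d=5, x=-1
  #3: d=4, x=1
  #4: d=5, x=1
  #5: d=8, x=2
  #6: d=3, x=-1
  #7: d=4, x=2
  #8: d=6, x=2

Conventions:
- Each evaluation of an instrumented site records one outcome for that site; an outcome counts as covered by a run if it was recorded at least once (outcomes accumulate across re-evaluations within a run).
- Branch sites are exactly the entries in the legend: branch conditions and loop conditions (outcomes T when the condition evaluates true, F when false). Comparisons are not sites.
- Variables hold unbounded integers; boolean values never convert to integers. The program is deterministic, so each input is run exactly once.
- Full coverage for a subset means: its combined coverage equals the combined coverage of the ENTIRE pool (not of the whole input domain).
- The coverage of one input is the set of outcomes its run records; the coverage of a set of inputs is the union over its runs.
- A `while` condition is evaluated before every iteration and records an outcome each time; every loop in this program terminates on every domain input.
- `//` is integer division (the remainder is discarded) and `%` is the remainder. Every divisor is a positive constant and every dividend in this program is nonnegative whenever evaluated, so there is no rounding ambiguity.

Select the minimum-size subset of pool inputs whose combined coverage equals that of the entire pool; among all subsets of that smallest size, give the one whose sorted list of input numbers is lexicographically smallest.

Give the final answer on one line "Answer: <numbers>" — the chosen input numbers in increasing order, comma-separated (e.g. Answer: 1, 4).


run #1 (d=3, x=1) runs B1->T, B1->T, B1->F, B2->T, B2->T, B2->T, B2->T, B2->F, B3->T, B5->F, B7->T; records B1=T, B1=F, B2=T, B2=F, B3=T, B5=F, B7=T
run #2 (d=5, x=-1) runs B1->T, B1->T, B1->T, B1->F, B2->T, B2->T, B2->T, B2->F, B3->F, B4->T, B5->F, B7->F, B8->F; records B1=T, B1=F, B2=T, B2=F, B3=F, B4=T, B5=F, B7=F, B8=F
run #3 (d=4, x=1) runs B1->T, B1->T, B1->F, B2->T, B2->T, B2->T, B2->T, B2->F, B3->F, B4->T, B5->T, B6->F, B7->T; records B1=T, B1=F, B2=T, B2=F, B3=F, B4=T, B5=T, B6=F, B7=T
run #4 (d=5, x=1) runs B1->T, B1->T, B1->F, B2->T, B2->T, B2->T, B2->T, B2->F, B3->F, B4->T, B5->T, B6->F, B7->F, B8->F; records B1=T, B1=F, B2=T, B2=F, B3=F, B4=T, B5=T, B6=F, B7=F, B8=F
run #5 (d=8, x=2) runs B1->T, B1->T, B1->F, B2->T, B2->T, B2->T, B2->F, B3->F, B4->F, B5->F, B7->F, B8->F; records B1=T, B1=F, B2=T, B2=F, B3=F, B4=F, B5=F, B7=F, B8=F
run #6 (d=3, x=-1) runs B1->T, B1->T, B1->T, B1->F, B2->T, B2->T, B2->T, B2->F, B3->T, B5->T, B6->F, B7->T; records B1=T, B1=F, B2=T, B2=F, B3=T, B5=T, B6=F, B7=T
run #7 (d=4, x=2) runs B1->T, B1->T, B1->F, B2->T, B2->T, B2->T, B2->F, B3->F, B4->T, B5->F, B7->T; records B1=T, B1=F, B2=T, B2=F, B3=F, B4=T, B5=F, B7=T
run #8 (d=6, x=2) runs B1->T, B1->T, B1->F, B2->T, B2->T, B2->T, B2->F, B3->F, B4->T, B5->F, B7->F, B8->F; records B1=T, B1=F, B2=T, B2=F, B3=F, B4=T, B5=F, B7=F, B8=F
the full pool covers 14 outcomes: B1=T, B1=F, B2=T, B2=F, B3=T, B3=F, B4=T, B4=F, B5=T, B5=F, B6=F, B7=T, B7=F, B8=F
no size-1 subset reaches all 14 outcomes (best union: 10/14)
no size-2 subset reaches all 14 outcomes (best union: 13/14)
inputs {1, 3, 5} (size 3) cover everything; no size-3 subset with a lexicographically smaller index list covers all 14
Answer: 1, 3, 5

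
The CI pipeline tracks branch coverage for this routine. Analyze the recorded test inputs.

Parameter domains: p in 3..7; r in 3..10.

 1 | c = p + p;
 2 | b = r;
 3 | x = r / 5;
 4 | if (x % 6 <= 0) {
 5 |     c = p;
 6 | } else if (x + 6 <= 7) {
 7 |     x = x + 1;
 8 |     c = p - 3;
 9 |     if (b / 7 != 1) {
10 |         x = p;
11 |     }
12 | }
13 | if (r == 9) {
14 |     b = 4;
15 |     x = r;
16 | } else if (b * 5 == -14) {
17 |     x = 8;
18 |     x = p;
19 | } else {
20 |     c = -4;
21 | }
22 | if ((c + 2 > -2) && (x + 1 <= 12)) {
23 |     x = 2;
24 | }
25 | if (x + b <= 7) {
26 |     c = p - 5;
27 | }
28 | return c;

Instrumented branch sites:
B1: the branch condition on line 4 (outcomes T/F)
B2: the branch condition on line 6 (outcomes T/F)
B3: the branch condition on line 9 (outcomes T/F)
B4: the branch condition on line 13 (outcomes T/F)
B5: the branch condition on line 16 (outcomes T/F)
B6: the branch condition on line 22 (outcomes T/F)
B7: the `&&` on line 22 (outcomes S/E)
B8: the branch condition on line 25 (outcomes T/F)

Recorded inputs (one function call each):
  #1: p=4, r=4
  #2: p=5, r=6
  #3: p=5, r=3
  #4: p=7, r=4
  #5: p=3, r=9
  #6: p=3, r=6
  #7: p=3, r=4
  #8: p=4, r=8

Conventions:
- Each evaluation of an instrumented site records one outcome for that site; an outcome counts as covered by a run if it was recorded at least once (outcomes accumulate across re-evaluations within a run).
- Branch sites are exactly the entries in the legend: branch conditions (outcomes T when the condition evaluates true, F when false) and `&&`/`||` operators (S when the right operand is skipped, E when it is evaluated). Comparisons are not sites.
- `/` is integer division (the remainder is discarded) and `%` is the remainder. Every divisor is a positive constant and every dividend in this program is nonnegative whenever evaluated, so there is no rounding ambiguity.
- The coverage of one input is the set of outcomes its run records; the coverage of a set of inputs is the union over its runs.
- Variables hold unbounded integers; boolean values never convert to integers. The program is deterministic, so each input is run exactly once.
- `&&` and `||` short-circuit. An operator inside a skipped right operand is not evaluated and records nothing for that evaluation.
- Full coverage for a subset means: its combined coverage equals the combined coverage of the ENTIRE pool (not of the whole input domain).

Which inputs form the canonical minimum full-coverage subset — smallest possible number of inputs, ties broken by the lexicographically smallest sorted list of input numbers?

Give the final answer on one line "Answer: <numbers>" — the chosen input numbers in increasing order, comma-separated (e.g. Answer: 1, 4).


run #1 (p=4, r=4) runs B1->T, B4->F, B5->F, B7->S, B6->F, B8->T; records B1=T, B4=F, B5=F, B6=F, B7=S, B8=T
run #2 (p=5, r=6) runs B1->F, B2->T, B3->T, B4->F, B5->F, B7->S, B6->F, B8->F; records B1=F, B2=T, B3=T, B4=F, B5=F, B6=F, B7=S, B8=F
run #3 (p=5, r=3) runs B1->T, B4->F, B5->F, B7->S, B6->F, B8->T; records B1=T, B4=F, B5=F, B6=F, B7=S, B8=T
run #4 (p=7, r=4) runs B1->T, B4->F, B5->F, B7->S, B6->F, B8->T; records B1=T, B4=F, B5=F, B6=F, B7=S, B8=T
run #5 (p=3, r=9) runs B1->F, B2->T, B3->F, B4->T, B7->E, B6->T, B8->T; records B1=F, B2=T, B3=F, B4=T, B6=T, B7=E, B8=T
run #6 (p=3, r=6) runs B1->F, B2->T, B3->T, B4->F, B5->F, B7->S, B6->F, B8->F; records B1=F, B2=T, B3=T, B4=F, B5=F, B6=F, B7=S, B8=F
run #7 (p=3, r=4) runs B1->T, B4->F, B5->F, B7->S, B6->F, B8->T; records B1=T, B4=F, B5=F, B6=F, B7=S, B8=T
run #8 (p=4, r=8) runs B1->F, B2->T, B3->F, B4->F, B5->F, B7->S, B6->F, B8->F; records B1=F, B2=T, B3=F, B4=F, B5=F, B6=F, B7=S, B8=F
union over all inputs: B1=T, B1=F, B2=T, B3=T, B3=F, B4=T, B4=F, B5=F, B6=T, B6=F, B7=S, B7=E, B8=T, B8=F (14 outcomes)
every size-1 subset falls short of the 14 outcomes (best: 8/14)
every size-2 subset falls short of the 14 outcomes (best: 13/14)
at size 3, {1, 2, 5} reaches all 14 outcomes; every lexicographically earlier size-3 subset fails
Answer: 1, 2, 5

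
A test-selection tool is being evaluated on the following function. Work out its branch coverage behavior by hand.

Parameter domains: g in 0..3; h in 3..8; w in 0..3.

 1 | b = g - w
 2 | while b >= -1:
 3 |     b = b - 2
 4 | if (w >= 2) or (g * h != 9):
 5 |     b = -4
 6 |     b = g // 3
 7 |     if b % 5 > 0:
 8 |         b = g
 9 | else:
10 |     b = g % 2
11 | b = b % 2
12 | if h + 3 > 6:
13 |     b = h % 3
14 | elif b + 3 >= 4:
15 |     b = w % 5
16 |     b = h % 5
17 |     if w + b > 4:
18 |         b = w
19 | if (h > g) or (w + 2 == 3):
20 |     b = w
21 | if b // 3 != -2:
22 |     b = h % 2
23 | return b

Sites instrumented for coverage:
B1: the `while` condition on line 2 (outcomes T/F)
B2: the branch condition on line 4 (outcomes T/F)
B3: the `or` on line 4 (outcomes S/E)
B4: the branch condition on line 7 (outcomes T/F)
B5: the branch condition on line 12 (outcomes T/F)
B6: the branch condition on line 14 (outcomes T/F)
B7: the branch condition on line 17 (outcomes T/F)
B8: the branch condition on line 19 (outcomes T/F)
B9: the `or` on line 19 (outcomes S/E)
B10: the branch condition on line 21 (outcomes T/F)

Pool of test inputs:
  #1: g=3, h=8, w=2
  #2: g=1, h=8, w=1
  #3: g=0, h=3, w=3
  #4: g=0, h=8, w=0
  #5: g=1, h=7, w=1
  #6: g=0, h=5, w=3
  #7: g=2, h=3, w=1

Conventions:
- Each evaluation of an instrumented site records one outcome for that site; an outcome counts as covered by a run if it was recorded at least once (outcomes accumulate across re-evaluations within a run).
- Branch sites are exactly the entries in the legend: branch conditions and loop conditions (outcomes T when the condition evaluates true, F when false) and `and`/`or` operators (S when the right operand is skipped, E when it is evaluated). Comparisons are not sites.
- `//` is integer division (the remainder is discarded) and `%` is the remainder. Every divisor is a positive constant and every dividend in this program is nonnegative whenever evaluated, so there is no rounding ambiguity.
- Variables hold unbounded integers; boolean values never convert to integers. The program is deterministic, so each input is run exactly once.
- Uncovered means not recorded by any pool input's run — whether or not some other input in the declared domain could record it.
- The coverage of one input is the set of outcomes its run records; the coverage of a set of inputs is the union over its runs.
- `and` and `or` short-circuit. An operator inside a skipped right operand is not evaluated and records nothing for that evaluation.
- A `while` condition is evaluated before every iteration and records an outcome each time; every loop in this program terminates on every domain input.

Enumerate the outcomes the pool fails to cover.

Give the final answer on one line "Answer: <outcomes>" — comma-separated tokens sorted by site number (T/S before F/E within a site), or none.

run #1 (g=3, h=8, w=2) records B1=T, B1=F, B2=T, B3=S, B4=T, B5=T, B8=T, B9=S, B10=T
run #2 (g=1, h=8, w=1) records B1=T, B1=F, B2=T, B3=E, B4=F, B5=T, B8=T, B9=S, B10=T
run #3 (g=0, h=3, w=3) records B1=F, B2=T, B3=S, B4=F, B5=F, B6=F, B8=T, B9=S, B10=T
run #4 (g=0, h=8, w=0) records B1=T, B1=F, B2=T, B3=E, B4=F, B5=T, B8=T, B9=S, B10=T
run #5 (g=1, h=7, w=1) records B1=T, B1=F, B2=T, B3=E, B4=F, B5=T, B8=T, B9=S, B10=T
run #6 (g=0, h=5, w=3) records B1=F, B2=T, B3=S, B4=F, B5=T, B8=T, B9=S, B10=T
run #7 (g=2, h=3, w=1) records B1=T, B1=F, B2=T, B3=E, B4=F, B5=F, B6=F, B8=T, B9=S, B10=T
union over the pool: B1=T, B1=F, B2=T, B3=S, B3=E, B4=T, B4=F, B5=T, B5=F, B6=F, B8=T, B9=S, B10=T
uncovered (7 of 20): B2=F, B6=T, B7=T, B7=F, B8=F, B9=E, B10=F

Answer: B2=F, B6=T, B7=T, B7=F, B8=F, B9=E, B10=F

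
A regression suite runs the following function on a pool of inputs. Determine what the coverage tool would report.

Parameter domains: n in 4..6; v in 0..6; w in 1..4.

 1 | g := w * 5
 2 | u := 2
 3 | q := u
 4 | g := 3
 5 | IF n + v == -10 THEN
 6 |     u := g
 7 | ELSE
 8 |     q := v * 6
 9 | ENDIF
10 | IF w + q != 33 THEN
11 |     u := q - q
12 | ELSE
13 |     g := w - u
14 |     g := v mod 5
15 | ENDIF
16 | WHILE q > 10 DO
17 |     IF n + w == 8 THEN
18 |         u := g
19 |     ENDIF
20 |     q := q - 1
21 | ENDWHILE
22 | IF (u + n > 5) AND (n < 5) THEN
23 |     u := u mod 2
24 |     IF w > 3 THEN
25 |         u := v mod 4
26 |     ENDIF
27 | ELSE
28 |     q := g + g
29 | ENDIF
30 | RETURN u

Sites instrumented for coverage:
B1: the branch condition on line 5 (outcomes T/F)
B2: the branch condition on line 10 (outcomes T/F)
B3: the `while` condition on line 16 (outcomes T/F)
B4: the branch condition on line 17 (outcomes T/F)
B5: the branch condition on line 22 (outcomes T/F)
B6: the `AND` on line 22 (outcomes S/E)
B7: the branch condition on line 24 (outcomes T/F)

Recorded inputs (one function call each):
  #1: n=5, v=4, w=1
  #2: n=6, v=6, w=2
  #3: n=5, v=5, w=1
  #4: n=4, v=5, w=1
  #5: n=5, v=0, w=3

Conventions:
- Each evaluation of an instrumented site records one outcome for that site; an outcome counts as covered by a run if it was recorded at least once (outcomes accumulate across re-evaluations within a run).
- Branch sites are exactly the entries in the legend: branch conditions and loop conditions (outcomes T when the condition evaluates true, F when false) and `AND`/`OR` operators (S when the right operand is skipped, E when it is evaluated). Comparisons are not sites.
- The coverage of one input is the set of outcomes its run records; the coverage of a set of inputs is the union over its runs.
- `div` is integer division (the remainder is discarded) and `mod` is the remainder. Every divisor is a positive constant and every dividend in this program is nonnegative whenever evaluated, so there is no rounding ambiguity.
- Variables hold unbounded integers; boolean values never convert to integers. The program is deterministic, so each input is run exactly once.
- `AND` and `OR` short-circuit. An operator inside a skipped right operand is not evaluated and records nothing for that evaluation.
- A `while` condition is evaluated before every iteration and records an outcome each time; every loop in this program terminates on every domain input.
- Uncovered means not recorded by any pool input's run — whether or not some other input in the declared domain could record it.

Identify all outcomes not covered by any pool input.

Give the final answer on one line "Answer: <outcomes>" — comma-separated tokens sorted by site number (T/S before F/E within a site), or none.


#1 (n=5, v=4, w=1) -> covered: B1=F, B2=T, B3=T, B3=F, B4=F, B5=F, B6=S
#2 (n=6, v=6, w=2) -> covered: B1=F, B2=T, B3=T, B3=F, B4=T, B5=F, B6=E
#3 (n=5, v=5, w=1) -> covered: B1=F, B2=T, B3=T, B3=F, B4=F, B5=F, B6=S
#4 (n=4, v=5, w=1) -> covered: B1=F, B2=T, B3=T, B3=F, B4=F, B5=F, B6=S
#5 (n=5, v=0, w=3) -> covered: B1=F, B2=T, B3=F, B5=F, B6=S
union over the pool: B1=F, B2=T, B3=T, B3=F, B4=T, B4=F, B5=F, B6=S, B6=E
uncovered (5 of 14): B1=T, B2=F, B5=T, B7=T, B7=F
Answer: B1=T, B2=F, B5=T, B7=T, B7=F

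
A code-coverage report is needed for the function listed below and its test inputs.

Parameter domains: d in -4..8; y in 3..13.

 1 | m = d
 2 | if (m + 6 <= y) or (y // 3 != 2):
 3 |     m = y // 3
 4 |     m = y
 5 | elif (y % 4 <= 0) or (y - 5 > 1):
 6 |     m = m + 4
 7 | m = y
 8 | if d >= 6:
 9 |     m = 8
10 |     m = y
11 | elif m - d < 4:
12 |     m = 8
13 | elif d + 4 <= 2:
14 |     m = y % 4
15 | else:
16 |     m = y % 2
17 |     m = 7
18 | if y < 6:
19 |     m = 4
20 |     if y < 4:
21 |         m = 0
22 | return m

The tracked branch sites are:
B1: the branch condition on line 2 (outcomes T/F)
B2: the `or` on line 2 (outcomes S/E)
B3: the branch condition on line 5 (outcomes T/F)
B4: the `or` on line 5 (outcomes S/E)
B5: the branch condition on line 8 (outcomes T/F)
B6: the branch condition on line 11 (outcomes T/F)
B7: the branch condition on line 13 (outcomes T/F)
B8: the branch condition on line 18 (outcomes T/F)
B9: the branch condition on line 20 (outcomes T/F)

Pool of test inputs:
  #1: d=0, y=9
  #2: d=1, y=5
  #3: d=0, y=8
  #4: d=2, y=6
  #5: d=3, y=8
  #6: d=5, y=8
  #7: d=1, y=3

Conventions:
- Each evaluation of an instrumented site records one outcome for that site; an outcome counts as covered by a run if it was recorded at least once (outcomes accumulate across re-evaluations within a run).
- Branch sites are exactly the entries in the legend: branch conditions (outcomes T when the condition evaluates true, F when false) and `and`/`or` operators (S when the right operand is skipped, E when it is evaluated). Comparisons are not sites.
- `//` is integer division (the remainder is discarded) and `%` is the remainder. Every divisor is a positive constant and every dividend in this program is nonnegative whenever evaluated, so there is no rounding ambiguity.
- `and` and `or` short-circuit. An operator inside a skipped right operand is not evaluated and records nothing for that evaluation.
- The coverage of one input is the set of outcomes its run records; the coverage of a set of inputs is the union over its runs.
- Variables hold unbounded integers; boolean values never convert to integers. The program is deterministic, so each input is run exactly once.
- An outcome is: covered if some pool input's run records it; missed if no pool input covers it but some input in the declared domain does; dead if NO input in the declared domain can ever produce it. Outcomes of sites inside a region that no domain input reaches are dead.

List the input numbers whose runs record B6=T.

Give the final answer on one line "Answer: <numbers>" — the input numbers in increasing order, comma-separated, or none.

input #1 (d=0, y=9): misses B6=T
input #2 (d=1, y=5): misses B6=T
input #3 (d=0, y=8): misses B6=T
input #4 (d=2, y=6): misses B6=T
input #5 (d=3, y=8): misses B6=T
input #6 (d=5, y=8): covers B6=T
input #7 (d=1, y=3): covers B6=T

Answer: 6, 7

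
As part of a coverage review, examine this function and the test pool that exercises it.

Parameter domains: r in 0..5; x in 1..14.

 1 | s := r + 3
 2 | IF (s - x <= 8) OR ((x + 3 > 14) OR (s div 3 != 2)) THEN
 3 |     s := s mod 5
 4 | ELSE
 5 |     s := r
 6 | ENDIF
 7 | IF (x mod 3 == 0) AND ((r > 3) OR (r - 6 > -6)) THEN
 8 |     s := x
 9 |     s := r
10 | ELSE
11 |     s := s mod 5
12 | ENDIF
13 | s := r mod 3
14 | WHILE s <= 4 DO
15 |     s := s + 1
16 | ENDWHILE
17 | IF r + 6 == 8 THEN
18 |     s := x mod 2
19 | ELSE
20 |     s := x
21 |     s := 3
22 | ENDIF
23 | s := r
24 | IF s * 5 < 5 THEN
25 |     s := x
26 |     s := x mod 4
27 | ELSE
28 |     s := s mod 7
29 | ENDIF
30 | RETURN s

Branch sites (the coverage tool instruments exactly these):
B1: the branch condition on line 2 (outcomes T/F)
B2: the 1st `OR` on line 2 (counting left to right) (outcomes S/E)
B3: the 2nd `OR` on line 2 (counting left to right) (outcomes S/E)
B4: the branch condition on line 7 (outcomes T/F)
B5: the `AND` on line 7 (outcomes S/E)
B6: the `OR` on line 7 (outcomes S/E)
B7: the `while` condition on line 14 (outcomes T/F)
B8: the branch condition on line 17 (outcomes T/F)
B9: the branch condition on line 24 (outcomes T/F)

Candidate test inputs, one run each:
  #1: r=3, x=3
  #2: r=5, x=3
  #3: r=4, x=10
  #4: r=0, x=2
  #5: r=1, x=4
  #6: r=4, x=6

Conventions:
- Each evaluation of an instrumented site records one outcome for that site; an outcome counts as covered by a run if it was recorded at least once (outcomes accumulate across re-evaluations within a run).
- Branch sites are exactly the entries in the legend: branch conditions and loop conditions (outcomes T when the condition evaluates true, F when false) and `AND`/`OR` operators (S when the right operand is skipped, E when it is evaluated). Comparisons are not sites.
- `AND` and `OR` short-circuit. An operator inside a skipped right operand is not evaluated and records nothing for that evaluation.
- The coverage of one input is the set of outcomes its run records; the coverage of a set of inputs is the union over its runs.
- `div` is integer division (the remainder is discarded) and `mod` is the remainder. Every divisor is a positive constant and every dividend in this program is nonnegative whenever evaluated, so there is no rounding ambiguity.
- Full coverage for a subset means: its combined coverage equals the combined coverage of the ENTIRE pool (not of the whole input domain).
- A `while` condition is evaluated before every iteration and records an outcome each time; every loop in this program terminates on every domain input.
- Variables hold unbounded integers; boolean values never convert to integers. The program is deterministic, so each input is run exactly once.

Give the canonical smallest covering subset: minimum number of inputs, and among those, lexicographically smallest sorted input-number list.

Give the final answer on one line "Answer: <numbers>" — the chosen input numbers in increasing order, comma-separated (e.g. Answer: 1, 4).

#1 (r=3, x=3) -> B2->S, B1->T, B5->E, B6->E, B4->T, B7->T, B7->T, B7->T, B7->T, B7->T, B7->F, B8->F, B9->F; covered: B1=T, B2=S, B4=T, B5=E, B6=E, B7=T, B7=F, B8=F, B9=F
#2 (r=5, x=3) -> B2->S, B1->T, B5->E, B6->S, B4->T, B7->T, B7->T, B7->T, B7->F, B8->F, B9->F; covered: B1=T, B2=S, B4=T, B5=E, B6=S, B7=T, B7=F, B8=F, B9=F
#3 (r=4, x=10) -> B2->S, B1->T, B5->S, B4->F, B7->T, B7->T, B7->T, B7->T, B7->F, B8->F, B9->F; covered: B1=T, B2=S, B4=F, B5=S, B7=T, B7=F, B8=F, B9=F
#4 (r=0, x=2) -> B2->S, B1->T, B5->S, B4->F, B7->T, B7->T, B7->T, B7->T, B7->T, B7->F, B8->F, B9->T; covered: B1=T, B2=S, B4=F, B5=S, B7=T, B7=F, B8=F, B9=T
#5 (r=1, x=4) -> B2->S, B1->T, B5->S, B4->F, B7->T, B7->T, B7->T, B7->T, B7->F, B8->F, B9->F; covered: B1=T, B2=S, B4=F, B5=S, B7=T, B7=F, B8=F, B9=F
#6 (r=4, x=6) -> B2->S, B1->T, B5->E, B6->S, B4->T, B7->T, B7->T, B7->T, B7->T, B7->F, B8->F, B9->F; covered: B1=T, B2=S, B4=T, B5=E, B6=S, B7=T, B7=F, B8=F, B9=F
union over all inputs: B1=T, B2=S, B4=T, B4=F, B5=S, B5=E, B6=S, B6=E, B7=T, B7=F, B8=F, B9=T, B9=F (13 outcomes)
no size-1 subset reaches all 13 outcomes (best union: 9/13)
no size-2 subset reaches all 13 outcomes (best union: 12/13)
inputs {1, 2, 4} (size 3) cover everything; no size-3 subset with a lexicographically smaller index list covers all 13

Answer: 1, 2, 4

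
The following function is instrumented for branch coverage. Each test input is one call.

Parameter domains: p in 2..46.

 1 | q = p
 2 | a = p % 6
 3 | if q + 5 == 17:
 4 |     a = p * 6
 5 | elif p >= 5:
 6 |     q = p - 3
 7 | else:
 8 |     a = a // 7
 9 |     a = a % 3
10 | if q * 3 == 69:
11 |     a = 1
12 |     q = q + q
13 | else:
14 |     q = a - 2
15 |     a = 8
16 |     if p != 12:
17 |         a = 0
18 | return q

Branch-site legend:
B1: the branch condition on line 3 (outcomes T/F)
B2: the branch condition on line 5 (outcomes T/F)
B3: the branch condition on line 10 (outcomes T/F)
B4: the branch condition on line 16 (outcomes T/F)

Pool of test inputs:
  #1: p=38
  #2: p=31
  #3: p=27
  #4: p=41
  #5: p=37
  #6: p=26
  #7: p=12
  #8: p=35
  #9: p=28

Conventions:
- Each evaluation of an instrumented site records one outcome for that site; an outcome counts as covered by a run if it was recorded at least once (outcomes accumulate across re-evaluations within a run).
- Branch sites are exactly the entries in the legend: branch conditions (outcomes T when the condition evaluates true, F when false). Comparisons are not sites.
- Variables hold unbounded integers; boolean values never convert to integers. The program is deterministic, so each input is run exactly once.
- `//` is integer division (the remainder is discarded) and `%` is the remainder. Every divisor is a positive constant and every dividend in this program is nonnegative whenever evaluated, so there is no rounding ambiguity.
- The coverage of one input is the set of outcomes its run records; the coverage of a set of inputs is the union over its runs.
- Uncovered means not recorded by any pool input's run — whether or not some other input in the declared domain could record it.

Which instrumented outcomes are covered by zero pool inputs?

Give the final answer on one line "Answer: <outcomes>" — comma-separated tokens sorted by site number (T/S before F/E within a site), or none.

input #1 (p=38): events B1->F, B2->T, B3->F, B4->T; covers B1=F, B2=T, B3=F, B4=T
input #2 (p=31): events B1->F, B2->T, B3->F, B4->T; covers B1=F, B2=T, B3=F, B4=T
input #3 (p=27): events B1->F, B2->T, B3->F, B4->T; covers B1=F, B2=T, B3=F, B4=T
input #4 (p=41): events B1->F, B2->T, B3->F, B4->T; covers B1=F, B2=T, B3=F, B4=T
input #5 (p=37): events B1->F, B2->T, B3->F, B4->T; covers B1=F, B2=T, B3=F, B4=T
input #6 (p=26): events B1->F, B2->T, B3->T; covers B1=F, B2=T, B3=T
input #7 (p=12): events B1->T, B3->F, B4->F; covers B1=T, B3=F, B4=F
input #8 (p=35): events B1->F, B2->T, B3->F, B4->T; covers B1=F, B2=T, B3=F, B4=T
input #9 (p=28): events B1->F, B2->T, B3->F, B4->T; covers B1=F, B2=T, B3=F, B4=T
union over the pool: B1=T, B1=F, B2=T, B3=T, B3=F, B4=T, B4=F
uncovered (1 of 8): B2=F

Answer: B2=F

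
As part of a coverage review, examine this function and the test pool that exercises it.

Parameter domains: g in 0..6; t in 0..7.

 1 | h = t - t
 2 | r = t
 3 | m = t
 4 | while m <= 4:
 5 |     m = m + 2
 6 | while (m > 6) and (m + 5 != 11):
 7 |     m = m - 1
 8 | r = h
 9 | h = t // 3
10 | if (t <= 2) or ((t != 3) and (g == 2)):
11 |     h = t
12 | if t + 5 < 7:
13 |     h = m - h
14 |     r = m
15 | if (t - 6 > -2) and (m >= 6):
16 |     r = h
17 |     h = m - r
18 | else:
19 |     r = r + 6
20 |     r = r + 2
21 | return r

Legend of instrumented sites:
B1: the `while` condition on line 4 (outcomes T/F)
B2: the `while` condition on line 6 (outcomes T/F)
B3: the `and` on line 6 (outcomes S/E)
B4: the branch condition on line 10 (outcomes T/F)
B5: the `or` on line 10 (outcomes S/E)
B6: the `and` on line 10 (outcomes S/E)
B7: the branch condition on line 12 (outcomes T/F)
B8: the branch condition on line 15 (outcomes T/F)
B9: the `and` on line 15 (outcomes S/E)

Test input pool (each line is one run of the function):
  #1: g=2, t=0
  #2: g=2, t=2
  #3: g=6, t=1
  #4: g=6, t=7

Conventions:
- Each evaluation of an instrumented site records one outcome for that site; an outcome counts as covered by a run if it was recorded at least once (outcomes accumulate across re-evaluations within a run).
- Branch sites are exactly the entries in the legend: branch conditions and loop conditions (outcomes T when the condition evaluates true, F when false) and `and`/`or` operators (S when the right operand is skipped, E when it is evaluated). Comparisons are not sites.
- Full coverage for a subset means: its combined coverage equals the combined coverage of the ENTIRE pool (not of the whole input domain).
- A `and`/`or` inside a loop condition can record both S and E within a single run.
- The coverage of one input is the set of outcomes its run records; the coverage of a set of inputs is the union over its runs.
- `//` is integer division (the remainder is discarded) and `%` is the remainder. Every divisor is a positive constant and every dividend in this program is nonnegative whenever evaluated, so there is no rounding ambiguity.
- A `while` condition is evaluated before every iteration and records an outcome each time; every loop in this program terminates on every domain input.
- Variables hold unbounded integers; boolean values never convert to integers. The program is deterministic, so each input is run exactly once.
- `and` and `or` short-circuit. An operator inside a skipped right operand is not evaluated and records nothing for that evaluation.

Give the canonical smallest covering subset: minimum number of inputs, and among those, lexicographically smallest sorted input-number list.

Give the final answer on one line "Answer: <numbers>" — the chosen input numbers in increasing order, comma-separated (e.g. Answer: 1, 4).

input #1, g=2, t=0: events B1->T, B1->T, B1->T, B1->F, B3->S, B2->F, B5->S, B4->T, B7->T, B9->S, B8->F; outcomes B1=T, B1=F, B2=F, B3=S, B4=T, B5=S, B7=T, B8=F, B9=S
input #2, g=2, t=2: events B1->T, B1->T, B1->F, B3->S, B2->F, B5->S, B4->T, B7->F, B9->S, B8->F; outcomes B1=T, B1=F, B2=F, B3=S, B4=T, B5=S, B7=F, B8=F, B9=S
input #3, g=6, t=1: events B1->T, B1->T, B1->F, B3->S, B2->F, B5->S, B4->T, B7->T, B9->S, B8->F; outcomes B1=T, B1=F, B2=F, B3=S, B4=T, B5=S, B7=T, B8=F, B9=S
input #4, g=6, t=7: events B1->F, B3->E, B2->T, B3->S, B2->F, B5->E, B6->E, B4->F, B7->F, B9->E, B8->T; outcomes B1=F, B2=T, B2=F, B3=S, B3=E, B4=F, B5=E, B6=E, B7=F, B8=T, B9=E
pool-wide coverage (17 outcomes): B1=T, B1=F, B2=T, B2=F, B3=S, B3=E, B4=T, B4=F, B5=S, B5=E, B6=E, B7=T, B7=F, B8=T, B8=F, B9=S, B9=E
no size-1 subset reaches all 17 outcomes (best union: 11/17)
size 2: inputs {1, 4} cover all 17 outcomes, and no lexicographically smaller subset of this size does

Answer: 1, 4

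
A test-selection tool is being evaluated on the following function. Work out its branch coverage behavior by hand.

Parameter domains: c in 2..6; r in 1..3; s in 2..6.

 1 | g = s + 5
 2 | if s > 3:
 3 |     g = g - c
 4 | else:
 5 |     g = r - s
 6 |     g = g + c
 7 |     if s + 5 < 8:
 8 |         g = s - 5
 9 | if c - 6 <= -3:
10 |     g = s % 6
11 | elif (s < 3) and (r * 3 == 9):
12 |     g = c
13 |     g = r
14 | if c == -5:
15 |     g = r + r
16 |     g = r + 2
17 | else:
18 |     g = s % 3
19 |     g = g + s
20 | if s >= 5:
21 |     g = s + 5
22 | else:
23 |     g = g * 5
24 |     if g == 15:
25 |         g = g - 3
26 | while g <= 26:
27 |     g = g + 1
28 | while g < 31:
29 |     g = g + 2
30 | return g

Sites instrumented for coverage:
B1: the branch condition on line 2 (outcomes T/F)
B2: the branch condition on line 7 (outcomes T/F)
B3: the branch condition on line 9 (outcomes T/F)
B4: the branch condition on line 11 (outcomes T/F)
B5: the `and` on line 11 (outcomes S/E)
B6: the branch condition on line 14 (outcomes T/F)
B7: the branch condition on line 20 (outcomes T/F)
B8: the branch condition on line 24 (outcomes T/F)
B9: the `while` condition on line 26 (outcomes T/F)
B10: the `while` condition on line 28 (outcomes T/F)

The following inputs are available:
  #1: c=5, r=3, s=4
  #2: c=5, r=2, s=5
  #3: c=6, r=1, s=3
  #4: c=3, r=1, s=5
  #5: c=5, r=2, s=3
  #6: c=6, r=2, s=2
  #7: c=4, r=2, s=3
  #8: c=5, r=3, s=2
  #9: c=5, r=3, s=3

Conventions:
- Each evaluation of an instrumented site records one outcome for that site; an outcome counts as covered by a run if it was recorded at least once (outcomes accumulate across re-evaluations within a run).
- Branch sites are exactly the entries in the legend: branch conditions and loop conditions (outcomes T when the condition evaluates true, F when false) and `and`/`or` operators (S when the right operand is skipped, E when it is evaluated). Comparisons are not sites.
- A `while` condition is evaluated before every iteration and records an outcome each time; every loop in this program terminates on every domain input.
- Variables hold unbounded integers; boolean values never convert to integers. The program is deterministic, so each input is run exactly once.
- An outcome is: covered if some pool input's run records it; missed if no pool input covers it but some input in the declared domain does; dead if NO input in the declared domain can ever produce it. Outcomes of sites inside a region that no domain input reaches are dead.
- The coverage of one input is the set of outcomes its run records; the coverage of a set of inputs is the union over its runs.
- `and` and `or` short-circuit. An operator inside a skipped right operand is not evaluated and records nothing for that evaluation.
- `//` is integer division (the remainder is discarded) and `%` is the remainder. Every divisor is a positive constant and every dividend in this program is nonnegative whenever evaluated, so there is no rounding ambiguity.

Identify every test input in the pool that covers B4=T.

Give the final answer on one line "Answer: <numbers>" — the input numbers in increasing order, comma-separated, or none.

input #1 (c=5, r=3, s=4): does not produce B4=T
input #2 (c=5, r=2, s=5): does not produce B4=T
input #3 (c=6, r=1, s=3): does not produce B4=T
input #4 (c=3, r=1, s=5): does not produce B4=T
input #5 (c=5, r=2, s=3): does not produce B4=T
input #6 (c=6, r=2, s=2): does not produce B4=T
input #7 (c=4, r=2, s=3): does not produce B4=T
input #8 (c=5, r=3, s=2): produces B4=T
input #9 (c=5, r=3, s=3): does not produce B4=T

Answer: 8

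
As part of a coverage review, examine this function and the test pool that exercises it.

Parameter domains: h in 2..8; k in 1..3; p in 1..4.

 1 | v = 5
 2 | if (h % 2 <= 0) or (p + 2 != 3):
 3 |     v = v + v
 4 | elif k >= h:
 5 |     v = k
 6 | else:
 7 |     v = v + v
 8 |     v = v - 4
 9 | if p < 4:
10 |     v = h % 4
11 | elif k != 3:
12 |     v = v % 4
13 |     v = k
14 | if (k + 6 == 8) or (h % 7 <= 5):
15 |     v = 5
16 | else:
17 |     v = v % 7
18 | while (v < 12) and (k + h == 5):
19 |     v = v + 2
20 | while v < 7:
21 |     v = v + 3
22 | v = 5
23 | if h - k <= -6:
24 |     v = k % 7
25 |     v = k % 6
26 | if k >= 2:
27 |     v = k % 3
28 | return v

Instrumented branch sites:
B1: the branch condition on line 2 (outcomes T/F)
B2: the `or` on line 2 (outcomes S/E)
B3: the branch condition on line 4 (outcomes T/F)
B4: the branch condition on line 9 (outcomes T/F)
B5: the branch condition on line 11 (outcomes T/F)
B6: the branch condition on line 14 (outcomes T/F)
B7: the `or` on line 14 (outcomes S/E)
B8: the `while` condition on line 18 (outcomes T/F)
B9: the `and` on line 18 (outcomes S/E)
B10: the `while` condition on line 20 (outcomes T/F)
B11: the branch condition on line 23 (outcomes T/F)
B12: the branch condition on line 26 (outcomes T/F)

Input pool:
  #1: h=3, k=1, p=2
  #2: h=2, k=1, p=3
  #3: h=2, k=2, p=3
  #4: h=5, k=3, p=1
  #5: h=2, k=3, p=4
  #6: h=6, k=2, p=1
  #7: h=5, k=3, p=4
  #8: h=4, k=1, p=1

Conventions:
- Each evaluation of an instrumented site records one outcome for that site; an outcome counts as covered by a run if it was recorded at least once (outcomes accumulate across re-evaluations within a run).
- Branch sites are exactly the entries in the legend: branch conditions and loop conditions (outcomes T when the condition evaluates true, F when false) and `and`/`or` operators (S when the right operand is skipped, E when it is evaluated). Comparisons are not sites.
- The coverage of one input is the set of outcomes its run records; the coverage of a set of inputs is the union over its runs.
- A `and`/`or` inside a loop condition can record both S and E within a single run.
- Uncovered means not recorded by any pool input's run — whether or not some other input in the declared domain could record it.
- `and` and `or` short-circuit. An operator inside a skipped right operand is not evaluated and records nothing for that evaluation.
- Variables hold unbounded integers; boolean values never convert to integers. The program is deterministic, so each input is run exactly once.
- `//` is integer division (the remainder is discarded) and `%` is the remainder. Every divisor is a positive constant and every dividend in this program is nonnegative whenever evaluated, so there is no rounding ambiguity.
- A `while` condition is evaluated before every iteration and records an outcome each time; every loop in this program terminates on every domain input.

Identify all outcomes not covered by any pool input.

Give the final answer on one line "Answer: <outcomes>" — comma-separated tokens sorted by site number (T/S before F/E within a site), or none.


input #1 (h=3, k=1, p=2): events B2->E, B1->T, B4->T, B7->E, B6->T, B9->E, B8->F, B10->T, B10->F, B11->F, B12->F; covers B1=T, B2=E, B4=T, B6=T, B7=E, B8=F, B9=E, B10=T, B10=F, B11=F, B12=F
input #2 (h=2, k=1, p=3): events B2->S, B1->T, B4->T, B7->E, B6->T, B9->E, B8->F, B10->T, B10->F, B11->F, B12->F; covers B1=T, B2=S, B4=T, B6=T, B7=E, B8=F, B9=E, B10=T, B10=F, B11=F, B12=F
input #3 (h=2, k=2, p=3): events B2->S, B1->T, B4->T, B7->S, B6->T, B9->E, B8->F, B10->T, B10->F, B11->F, B12->T; covers B1=T, B2=S, B4=T, B6=T, B7=S, B8=F, B9=E, B10=T, B10=F, B11=F, B12=T
input #4 (h=5, k=3, p=1): events B2->E, B1->F, B3->F, B4->T, B7->E, B6->T, B9->E, B8->F, B10->T, B10->F, B11->F, B12->T; covers B1=F, B2=E, B3=F, B4=T, B6=T, B7=E, B8=F, B9=E, B10=T, B10=F, B11=F, B12=T
input #5 (h=2, k=3, p=4): events B2->S, B1->T, B4->F, B5->F, B7->E, B6->T, B9->E, B8->T, B9->E, B8->T, B9->E, B8->T, B9->E, B8->T, ...; covers B1=T, B2=S, B4=F, B5=F, B6=T, B7=E, B8=T, B8=F, B9=S, B9=E, B10=F, B11=F, B12=T
input #6 (h=6, k=2, p=1): events B2->S, B1->T, B4->T, B7->S, B6->T, B9->E, B8->F, B10->T, B10->F, B11->F, B12->T; covers B1=T, B2=S, B4=T, B6=T, B7=S, B8=F, B9=E, B10=T, B10=F, B11=F, B12=T
input #7 (h=5, k=3, p=4): events B2->E, B1->T, B4->F, B5->F, B7->E, B6->T, B9->E, B8->F, B10->T, B10->F, B11->F, B12->T; covers B1=T, B2=E, B4=F, B5=F, B6=T, B7=E, B8=F, B9=E, B10=T, B10=F, B11=F, B12=T
input #8 (h=4, k=1, p=1): events B2->S, B1->T, B4->T, B7->E, B6->T, B9->E, B8->T, B9->E, B8->T, B9->E, B8->T, B9->E, B8->T, B9->S, ...; covers B1=T, B2=S, B4=T, B6=T, B7=E, B8=T, B8=F, B9=S, B9=E, B10=F, B11=F, B12=F
union over the pool: B1=T, B1=F, B2=S, B2=E, B3=F, B4=T, B4=F, B5=F, B6=T, B7=S, B7=E, B8=T, B8=F, B9=S, B9=E, B10=T, B10=F, B11=F, B12=T, B12=F
uncovered (4 of 24): B3=T, B5=T, B6=F, B11=T
Answer: B3=T, B5=T, B6=F, B11=T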